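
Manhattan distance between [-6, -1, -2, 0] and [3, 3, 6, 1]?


d = sum of absolute differences: |-6-3|=9 + |-1-3|=4 + |-2-6|=8 + |0-1|=1 = 22.

22


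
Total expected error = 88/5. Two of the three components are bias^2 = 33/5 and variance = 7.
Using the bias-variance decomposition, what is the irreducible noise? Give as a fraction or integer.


Total error = bias^2 + variance + irreducible noise. So irreducible noise = 88/5 - 33/5 - 7 = 4.

4


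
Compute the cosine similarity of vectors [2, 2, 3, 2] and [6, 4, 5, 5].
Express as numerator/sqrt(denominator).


dot = 45. |a|^2 = 21, |b|^2 = 102. cos = 45/sqrt(2142).

45/sqrt(2142)


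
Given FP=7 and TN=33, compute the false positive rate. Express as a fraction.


FPR = FP / (FP + TN) = 7 / 40 = 7/40.

7/40


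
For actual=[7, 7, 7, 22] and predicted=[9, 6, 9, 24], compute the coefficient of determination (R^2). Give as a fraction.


Mean(y) = 43/4. SS_res = 13. SS_tot = 675/4. R^2 = 1 - 13/(675/4) = 623/675.

623/675


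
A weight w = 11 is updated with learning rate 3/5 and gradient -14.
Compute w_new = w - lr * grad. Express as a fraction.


w_new = 11 - 3/5 * -14 = 11 - -42/5 = 97/5.

97/5


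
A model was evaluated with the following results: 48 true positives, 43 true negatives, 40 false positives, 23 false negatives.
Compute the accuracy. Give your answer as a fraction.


Accuracy = (TP + TN) / (TP + TN + FP + FN) = (48 + 43) / 154 = 13/22.

13/22


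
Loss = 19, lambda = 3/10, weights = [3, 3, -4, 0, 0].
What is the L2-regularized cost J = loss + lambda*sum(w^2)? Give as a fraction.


L2 sq norm = sum(w^2) = 34. J = 19 + 3/10 * 34 = 146/5.

146/5


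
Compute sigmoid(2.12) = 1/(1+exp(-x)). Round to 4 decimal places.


sigma(2.12) = 1/(1+e^(-2.12)) = 1/(1+0.120032) = 1/1.120032 = 0.8928.

0.8928


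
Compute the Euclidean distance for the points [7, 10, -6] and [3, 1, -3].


d = sqrt(sum of squared differences). (7-3)^2=16, (10-1)^2=81, (-6--3)^2=9. Sum = 106.

sqrt(106)


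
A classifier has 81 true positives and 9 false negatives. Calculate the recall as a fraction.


Recall = TP / (TP + FN) = 81 / 90 = 9/10.

9/10


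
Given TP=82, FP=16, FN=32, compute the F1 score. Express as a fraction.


Precision = 82/98 = 41/49. Recall = 82/114 = 41/57. F1 = 2*P*R/(P+R) = 41/53.

41/53


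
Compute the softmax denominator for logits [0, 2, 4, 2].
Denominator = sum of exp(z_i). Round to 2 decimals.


Denom = e^0=1.0000 + e^2=7.3891 + e^4=54.5982 + e^2=7.3891. Sum = 70.3764, which rounds to 70.38.

70.38


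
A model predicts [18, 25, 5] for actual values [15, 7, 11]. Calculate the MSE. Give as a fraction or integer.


MSE = (1/3) * ((15-18)^2=9 + (7-25)^2=324 + (11-5)^2=36). Sum = 369. MSE = 123.

123


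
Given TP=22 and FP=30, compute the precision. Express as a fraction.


Precision = TP / (TP + FP) = 22 / 52 = 11/26.

11/26


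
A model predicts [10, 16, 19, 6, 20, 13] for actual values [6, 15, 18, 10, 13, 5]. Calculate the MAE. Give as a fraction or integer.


MAE = (1/6) * (|6-10|=4 + |15-16|=1 + |18-19|=1 + |10-6|=4 + |13-20|=7 + |5-13|=8). Sum = 25. MAE = 25/6.

25/6


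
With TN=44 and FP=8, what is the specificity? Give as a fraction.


Specificity = TN / (TN + FP) = 44 / 52 = 11/13.

11/13


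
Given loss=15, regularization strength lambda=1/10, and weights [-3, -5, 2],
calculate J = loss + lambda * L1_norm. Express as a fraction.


L1 norm = sum(|w|) = 10. J = 15 + 1/10 * 10 = 16.

16


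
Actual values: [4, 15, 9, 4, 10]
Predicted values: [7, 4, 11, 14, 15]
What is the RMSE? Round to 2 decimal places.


MSE = 51.8000. RMSE = sqrt(51.8000) = 7.20.

7.20


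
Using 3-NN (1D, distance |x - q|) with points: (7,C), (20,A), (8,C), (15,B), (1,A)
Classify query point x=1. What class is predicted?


Distances: |7-1|=6, |20-1|=19, |8-1|=7, |15-1|=14, |1-1|=0. 3 nearest: (1,A), (7,C), (8,C). Counts: {'A': 1, 'C': 2}. Majority class: C.

C


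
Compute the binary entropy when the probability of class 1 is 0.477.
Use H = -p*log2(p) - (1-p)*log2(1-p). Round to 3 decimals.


H = -0.477*log2(0.477) - 0.523*log2(0.523) = 0.998.

0.998


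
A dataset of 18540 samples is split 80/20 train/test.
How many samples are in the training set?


Test set = 18540 * 20% = 3708. Training set = 18540 - 3708 = 14832.

14832


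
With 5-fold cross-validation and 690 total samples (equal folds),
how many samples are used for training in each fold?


Each validation fold has 690/5 = 138 samples. Training set = 690 - 138 = 552.

552


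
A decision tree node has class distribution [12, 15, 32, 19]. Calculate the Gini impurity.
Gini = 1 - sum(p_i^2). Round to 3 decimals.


Total = 78. Proportions: 12/78, 15/78, 32/78, 19/78. sum(p_i^2) = 0.2883. Gini = 1 - 0.2883 = 0.7117, which rounds to 0.712.

0.712


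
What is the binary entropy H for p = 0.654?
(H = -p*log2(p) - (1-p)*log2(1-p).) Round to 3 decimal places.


H = -0.654*log2(0.654) - 0.346*log2(0.346) = 0.930.

0.930


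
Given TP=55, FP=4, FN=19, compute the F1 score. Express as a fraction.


Precision = 55/59 = 55/59. Recall = 55/74 = 55/74. F1 = 2*P*R/(P+R) = 110/133.

110/133


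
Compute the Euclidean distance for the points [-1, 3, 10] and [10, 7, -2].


d = sqrt(sum of squared differences). (-1-10)^2=121, (3-7)^2=16, (10--2)^2=144. Sum = 281.

sqrt(281)


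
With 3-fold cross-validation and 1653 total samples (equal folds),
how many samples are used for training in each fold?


Each validation fold has 1653/3 = 551 samples. Training set = 1653 - 551 = 1102.

1102


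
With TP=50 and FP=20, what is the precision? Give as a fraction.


Precision = TP / (TP + FP) = 50 / 70 = 5/7.

5/7


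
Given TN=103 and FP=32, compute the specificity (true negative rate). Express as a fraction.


Specificity = TN / (TN + FP) = 103 / 135 = 103/135.

103/135


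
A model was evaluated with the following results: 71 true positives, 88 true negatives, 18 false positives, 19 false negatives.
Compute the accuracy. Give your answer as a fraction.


Accuracy = (TP + TN) / (TP + TN + FP + FN) = (71 + 88) / 196 = 159/196.

159/196


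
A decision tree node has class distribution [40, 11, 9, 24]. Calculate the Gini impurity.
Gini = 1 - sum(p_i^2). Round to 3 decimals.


Total = 84. Proportions: 40/84, 11/84, 9/84, 24/84. sum(p_i^2) = 0.3370. Gini = 1 - 0.3370 = 0.6630, which rounds to 0.663.

0.663


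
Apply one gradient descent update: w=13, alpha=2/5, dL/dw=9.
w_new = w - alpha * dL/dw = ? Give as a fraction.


w_new = 13 - 2/5 * 9 = 13 - 18/5 = 47/5.

47/5


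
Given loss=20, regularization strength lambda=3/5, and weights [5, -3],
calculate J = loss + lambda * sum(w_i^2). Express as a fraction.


L2 sq norm = sum(w^2) = 34. J = 20 + 3/5 * 34 = 202/5.

202/5


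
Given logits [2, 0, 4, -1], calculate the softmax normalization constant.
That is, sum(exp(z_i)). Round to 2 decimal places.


Denom = e^2=7.3891 + e^0=1.0000 + e^4=54.5982 + e^-1=0.3679. Sum = 63.3552, which rounds to 63.36.

63.36


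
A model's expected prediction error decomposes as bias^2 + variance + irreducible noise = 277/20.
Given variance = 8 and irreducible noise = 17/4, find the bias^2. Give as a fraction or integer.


Total error = bias^2 + variance + irreducible noise. So bias^2 = 277/20 - 8 - 17/4 = 8/5.

8/5


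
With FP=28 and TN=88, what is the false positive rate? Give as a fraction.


FPR = FP / (FP + TN) = 28 / 116 = 7/29.

7/29


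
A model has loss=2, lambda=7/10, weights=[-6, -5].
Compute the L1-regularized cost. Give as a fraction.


L1 norm = sum(|w|) = 11. J = 2 + 7/10 * 11 = 97/10.

97/10


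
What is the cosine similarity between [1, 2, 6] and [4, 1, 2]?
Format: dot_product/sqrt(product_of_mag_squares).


dot = 18. |a|^2 = 41, |b|^2 = 21. cos = 18/sqrt(861).

18/sqrt(861)


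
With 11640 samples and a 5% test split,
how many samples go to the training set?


Test set = 11640 * 5% = 582. Training set = 11640 - 582 = 11058.

11058


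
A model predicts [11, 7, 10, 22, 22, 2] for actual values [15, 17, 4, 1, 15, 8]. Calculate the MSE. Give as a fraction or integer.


MSE = (1/6) * ((15-11)^2=16 + (17-7)^2=100 + (4-10)^2=36 + (1-22)^2=441 + (15-22)^2=49 + (8-2)^2=36). Sum = 678. MSE = 113.

113


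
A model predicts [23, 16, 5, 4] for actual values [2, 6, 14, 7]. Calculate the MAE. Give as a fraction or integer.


MAE = (1/4) * (|2-23|=21 + |6-16|=10 + |14-5|=9 + |7-4|=3). Sum = 43. MAE = 43/4.

43/4


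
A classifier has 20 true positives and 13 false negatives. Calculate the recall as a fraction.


Recall = TP / (TP + FN) = 20 / 33 = 20/33.

20/33


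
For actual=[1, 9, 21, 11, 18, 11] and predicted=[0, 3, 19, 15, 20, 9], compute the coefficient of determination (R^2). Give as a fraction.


Mean(y) = 71/6. SS_res = 65. SS_tot = 1493/6. R^2 = 1 - 65/(1493/6) = 1103/1493.

1103/1493


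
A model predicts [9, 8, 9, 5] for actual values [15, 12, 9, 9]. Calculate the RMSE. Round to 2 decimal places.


MSE = 17.0000. RMSE = sqrt(17.0000) = 4.12.

4.12


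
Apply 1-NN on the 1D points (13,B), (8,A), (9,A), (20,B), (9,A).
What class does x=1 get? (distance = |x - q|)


Distances: |13-1|=12, |8-1|=7, |9-1|=8, |20-1|=19, |9-1|=8. 1 nearest: (8,A). Counts: {'A': 1}. Majority class: A.

A


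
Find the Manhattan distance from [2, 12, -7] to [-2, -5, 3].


d = sum of absolute differences: |2--2|=4 + |12--5|=17 + |-7-3|=10 = 31.

31


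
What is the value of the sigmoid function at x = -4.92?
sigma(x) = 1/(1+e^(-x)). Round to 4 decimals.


sigma(-4.92) = 1/(1+e^(4.92)) = 1/(1+137.002613) = 1/138.002613 = 0.0072.

0.0072


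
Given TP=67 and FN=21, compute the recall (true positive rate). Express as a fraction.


Recall = TP / (TP + FN) = 67 / 88 = 67/88.

67/88


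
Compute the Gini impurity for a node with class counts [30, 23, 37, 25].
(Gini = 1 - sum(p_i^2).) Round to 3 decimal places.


Total = 115. Proportions: 30/115, 23/115, 37/115, 25/115. sum(p_i^2) = 0.2588. Gini = 1 - 0.2588 = 0.7412, which rounds to 0.741.

0.741


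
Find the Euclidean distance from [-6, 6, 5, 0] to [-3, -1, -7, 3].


d = sqrt(sum of squared differences). (-6--3)^2=9, (6--1)^2=49, (5--7)^2=144, (0-3)^2=9. Sum = 211.

sqrt(211)


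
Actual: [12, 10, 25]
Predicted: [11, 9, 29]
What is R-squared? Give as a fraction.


Mean(y) = 47/3. SS_res = 18. SS_tot = 398/3. R^2 = 1 - 18/(398/3) = 172/199.

172/199


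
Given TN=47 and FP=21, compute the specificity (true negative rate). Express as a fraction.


Specificity = TN / (TN + FP) = 47 / 68 = 47/68.

47/68


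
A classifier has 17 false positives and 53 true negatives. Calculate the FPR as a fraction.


FPR = FP / (FP + TN) = 17 / 70 = 17/70.

17/70


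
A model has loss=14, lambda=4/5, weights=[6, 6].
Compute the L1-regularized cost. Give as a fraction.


L1 norm = sum(|w|) = 12. J = 14 + 4/5 * 12 = 118/5.

118/5


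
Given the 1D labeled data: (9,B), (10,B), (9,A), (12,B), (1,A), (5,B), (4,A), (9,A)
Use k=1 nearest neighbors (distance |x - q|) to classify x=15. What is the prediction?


Distances: |9-15|=6, |10-15|=5, |9-15|=6, |12-15|=3, |1-15|=14, |5-15|=10, |4-15|=11, |9-15|=6. 1 nearest: (12,B). Counts: {'B': 1}. Majority class: B.

B


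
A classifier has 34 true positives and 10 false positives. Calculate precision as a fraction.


Precision = TP / (TP + FP) = 34 / 44 = 17/22.

17/22


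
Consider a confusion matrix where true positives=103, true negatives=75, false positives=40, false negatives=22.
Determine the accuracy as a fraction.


Accuracy = (TP + TN) / (TP + TN + FP + FN) = (103 + 75) / 240 = 89/120.

89/120


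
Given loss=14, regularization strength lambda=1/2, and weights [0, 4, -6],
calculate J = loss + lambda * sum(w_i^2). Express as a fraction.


L2 sq norm = sum(w^2) = 52. J = 14 + 1/2 * 52 = 40.

40


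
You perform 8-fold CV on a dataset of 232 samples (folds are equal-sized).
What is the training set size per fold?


Each validation fold has 232/8 = 29 samples. Training set = 232 - 29 = 203.

203


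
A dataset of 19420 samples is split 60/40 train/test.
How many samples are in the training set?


Test set = 19420 * 40% = 7768. Training set = 19420 - 7768 = 11652.

11652


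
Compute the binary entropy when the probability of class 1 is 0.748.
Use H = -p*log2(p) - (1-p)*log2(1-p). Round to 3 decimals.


H = -0.748*log2(0.748) - 0.252*log2(0.252) = 0.814.

0.814


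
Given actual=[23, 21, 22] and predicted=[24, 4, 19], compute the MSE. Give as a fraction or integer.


MSE = (1/3) * ((23-24)^2=1 + (21-4)^2=289 + (22-19)^2=9). Sum = 299. MSE = 299/3.

299/3


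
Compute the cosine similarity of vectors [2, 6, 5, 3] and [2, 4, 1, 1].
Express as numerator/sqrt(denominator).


dot = 36. |a|^2 = 74, |b|^2 = 22. cos = 36/sqrt(1628).

36/sqrt(1628)


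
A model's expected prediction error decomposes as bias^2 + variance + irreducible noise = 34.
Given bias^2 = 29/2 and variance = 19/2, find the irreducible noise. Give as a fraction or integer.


Total error = bias^2 + variance + irreducible noise. So irreducible noise = 34 - 29/2 - 19/2 = 10.

10


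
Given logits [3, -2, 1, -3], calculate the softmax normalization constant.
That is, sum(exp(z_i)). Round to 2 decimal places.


Denom = e^3=20.0855 + e^-2=0.1353 + e^1=2.7183 + e^-3=0.0498. Sum = 22.9889, which rounds to 22.99.

22.99


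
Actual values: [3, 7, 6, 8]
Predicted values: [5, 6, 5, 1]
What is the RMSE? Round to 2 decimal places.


MSE = 13.7500. RMSE = sqrt(13.7500) = 3.71.

3.71


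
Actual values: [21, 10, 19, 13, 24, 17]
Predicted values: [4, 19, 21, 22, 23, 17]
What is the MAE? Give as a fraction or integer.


MAE = (1/6) * (|21-4|=17 + |10-19|=9 + |19-21|=2 + |13-22|=9 + |24-23|=1 + |17-17|=0). Sum = 38. MAE = 19/3.

19/3


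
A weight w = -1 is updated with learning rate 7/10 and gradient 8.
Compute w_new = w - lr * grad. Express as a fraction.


w_new = -1 - 7/10 * 8 = -1 - 28/5 = -33/5.

-33/5


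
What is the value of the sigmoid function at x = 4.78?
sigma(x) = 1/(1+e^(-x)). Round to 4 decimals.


sigma(4.78) = 1/(1+e^(-4.78)) = 1/(1+0.008396) = 1/1.008396 = 0.9917.

0.9917


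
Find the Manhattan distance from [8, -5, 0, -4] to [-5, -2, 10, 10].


d = sum of absolute differences: |8--5|=13 + |-5--2|=3 + |0-10|=10 + |-4-10|=14 = 40.

40


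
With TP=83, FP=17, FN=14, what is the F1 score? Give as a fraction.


Precision = 83/100 = 83/100. Recall = 83/97 = 83/97. F1 = 2*P*R/(P+R) = 166/197.

166/197


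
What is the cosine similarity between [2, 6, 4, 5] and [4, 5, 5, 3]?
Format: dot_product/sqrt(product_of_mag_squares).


dot = 73. |a|^2 = 81, |b|^2 = 75. cos = 73/sqrt(6075).

73/sqrt(6075)


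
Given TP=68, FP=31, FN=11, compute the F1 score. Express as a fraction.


Precision = 68/99 = 68/99. Recall = 68/79 = 68/79. F1 = 2*P*R/(P+R) = 68/89.

68/89


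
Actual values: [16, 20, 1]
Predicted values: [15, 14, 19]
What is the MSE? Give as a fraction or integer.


MSE = (1/3) * ((16-15)^2=1 + (20-14)^2=36 + (1-19)^2=324). Sum = 361. MSE = 361/3.

361/3


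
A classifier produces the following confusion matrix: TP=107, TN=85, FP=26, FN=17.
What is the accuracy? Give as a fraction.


Accuracy = (TP + TN) / (TP + TN + FP + FN) = (107 + 85) / 235 = 192/235.

192/235


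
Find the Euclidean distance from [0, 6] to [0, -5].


d = sqrt(sum of squared differences). (0-0)^2=0, (6--5)^2=121. Sum = 121.

11


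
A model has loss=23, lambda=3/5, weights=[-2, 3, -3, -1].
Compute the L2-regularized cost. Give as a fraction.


L2 sq norm = sum(w^2) = 23. J = 23 + 3/5 * 23 = 184/5.

184/5


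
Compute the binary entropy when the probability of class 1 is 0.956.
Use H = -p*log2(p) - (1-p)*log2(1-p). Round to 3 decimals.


H = -0.956*log2(0.956) - 0.044*log2(0.044) = 0.260.

0.260


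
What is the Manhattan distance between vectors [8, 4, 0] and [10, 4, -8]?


d = sum of absolute differences: |8-10|=2 + |4-4|=0 + |0--8|=8 = 10.

10


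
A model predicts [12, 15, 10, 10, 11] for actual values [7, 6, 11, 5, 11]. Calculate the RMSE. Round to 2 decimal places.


MSE = 26.4000. RMSE = sqrt(26.4000) = 5.14.

5.14


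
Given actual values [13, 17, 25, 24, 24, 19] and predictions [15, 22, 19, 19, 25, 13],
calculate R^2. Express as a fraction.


Mean(y) = 61/3. SS_res = 127. SS_tot = 346/3. R^2 = 1 - 127/(346/3) = -35/346.

-35/346


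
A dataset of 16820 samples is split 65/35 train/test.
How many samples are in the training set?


Test set = 16820 * 35% = 5887. Training set = 16820 - 5887 = 10933.

10933


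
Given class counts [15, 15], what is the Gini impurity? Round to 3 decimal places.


Total = 30. Proportions: 15/30, 15/30. sum(p_i^2) = 0.5000. Gini = 1 - 0.5000 = 0.5000, which rounds to 0.500.

0.500


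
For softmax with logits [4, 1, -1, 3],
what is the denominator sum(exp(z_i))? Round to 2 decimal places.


Denom = e^4=54.5982 + e^1=2.7183 + e^-1=0.3679 + e^3=20.0855. Sum = 77.7699, which rounds to 77.77.

77.77


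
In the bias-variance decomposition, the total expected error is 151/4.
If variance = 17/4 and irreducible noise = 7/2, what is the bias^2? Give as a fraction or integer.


Total error = bias^2 + variance + irreducible noise. So bias^2 = 151/4 - 17/4 - 7/2 = 30.

30


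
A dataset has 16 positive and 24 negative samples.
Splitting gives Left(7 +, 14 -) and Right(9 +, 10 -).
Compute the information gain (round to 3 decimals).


H(parent) = 0.9710. H(left) = 0.9183, H(right) = 0.9980. Weighted = (21/40)*0.9183 + (19/40)*0.9980 = 0.9562. IG = 0.9710 - 0.9562 = 0.0148, which rounds to 0.015.

0.015


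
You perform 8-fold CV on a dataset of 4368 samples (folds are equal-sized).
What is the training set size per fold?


Each validation fold has 4368/8 = 546 samples. Training set = 4368 - 546 = 3822.

3822


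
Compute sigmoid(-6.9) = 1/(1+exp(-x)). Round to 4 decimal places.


sigma(-6.9) = 1/(1+e^(6.9)) = 1/(1+992.274716) = 1/993.274716 = 0.0010.

0.0010


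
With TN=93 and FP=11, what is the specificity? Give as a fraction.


Specificity = TN / (TN + FP) = 93 / 104 = 93/104.

93/104


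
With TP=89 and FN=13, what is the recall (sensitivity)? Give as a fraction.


Recall = TP / (TP + FN) = 89 / 102 = 89/102.

89/102


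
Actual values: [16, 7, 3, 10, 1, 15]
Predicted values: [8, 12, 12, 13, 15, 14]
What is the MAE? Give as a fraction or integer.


MAE = (1/6) * (|16-8|=8 + |7-12|=5 + |3-12|=9 + |10-13|=3 + |1-15|=14 + |15-14|=1). Sum = 40. MAE = 20/3.

20/3


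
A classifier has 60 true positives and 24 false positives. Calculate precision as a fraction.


Precision = TP / (TP + FP) = 60 / 84 = 5/7.

5/7


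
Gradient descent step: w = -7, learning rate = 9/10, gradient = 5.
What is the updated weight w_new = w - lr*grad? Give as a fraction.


w_new = -7 - 9/10 * 5 = -7 - 9/2 = -23/2.

-23/2


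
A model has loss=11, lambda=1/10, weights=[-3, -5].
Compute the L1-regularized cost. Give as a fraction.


L1 norm = sum(|w|) = 8. J = 11 + 1/10 * 8 = 59/5.

59/5


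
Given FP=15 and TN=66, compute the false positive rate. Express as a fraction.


FPR = FP / (FP + TN) = 15 / 81 = 5/27.

5/27


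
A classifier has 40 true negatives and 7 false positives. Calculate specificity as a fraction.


Specificity = TN / (TN + FP) = 40 / 47 = 40/47.

40/47


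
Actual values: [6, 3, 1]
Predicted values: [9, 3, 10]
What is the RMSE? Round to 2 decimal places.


MSE = 30.0000. RMSE = sqrt(30.0000) = 5.48.

5.48


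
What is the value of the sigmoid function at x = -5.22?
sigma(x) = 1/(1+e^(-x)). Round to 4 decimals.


sigma(-5.22) = 1/(1+e^(5.22)) = 1/(1+184.934184) = 1/185.934184 = 0.0054.

0.0054


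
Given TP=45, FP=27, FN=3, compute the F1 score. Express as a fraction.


Precision = 45/72 = 5/8. Recall = 45/48 = 15/16. F1 = 2*P*R/(P+R) = 3/4.

3/4


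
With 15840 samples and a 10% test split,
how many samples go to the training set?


Test set = 15840 * 10% = 1584. Training set = 15840 - 1584 = 14256.

14256


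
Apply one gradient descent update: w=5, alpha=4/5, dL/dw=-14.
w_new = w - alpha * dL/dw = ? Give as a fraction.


w_new = 5 - 4/5 * -14 = 5 - -56/5 = 81/5.

81/5


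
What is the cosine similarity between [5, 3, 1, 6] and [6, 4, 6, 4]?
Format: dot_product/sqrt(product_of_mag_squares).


dot = 72. |a|^2 = 71, |b|^2 = 104. cos = 72/sqrt(7384).

72/sqrt(7384)


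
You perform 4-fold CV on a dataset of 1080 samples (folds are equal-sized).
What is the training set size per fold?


Each validation fold has 1080/4 = 270 samples. Training set = 1080 - 270 = 810.

810


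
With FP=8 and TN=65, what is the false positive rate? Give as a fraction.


FPR = FP / (FP + TN) = 8 / 73 = 8/73.

8/73


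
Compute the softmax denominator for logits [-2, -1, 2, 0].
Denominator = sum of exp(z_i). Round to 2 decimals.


Denom = e^-2=0.1353 + e^-1=0.3679 + e^2=7.3891 + e^0=1.0000. Sum = 8.8923, which rounds to 8.89.

8.89


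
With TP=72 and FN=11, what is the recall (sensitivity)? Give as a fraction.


Recall = TP / (TP + FN) = 72 / 83 = 72/83.

72/83


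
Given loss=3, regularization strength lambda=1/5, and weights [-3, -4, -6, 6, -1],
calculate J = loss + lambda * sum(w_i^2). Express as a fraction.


L2 sq norm = sum(w^2) = 98. J = 3 + 1/5 * 98 = 113/5.

113/5


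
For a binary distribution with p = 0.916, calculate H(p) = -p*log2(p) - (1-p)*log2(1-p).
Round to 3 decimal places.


H = -0.916*log2(0.916) - 0.084*log2(0.084) = 0.416.

0.416


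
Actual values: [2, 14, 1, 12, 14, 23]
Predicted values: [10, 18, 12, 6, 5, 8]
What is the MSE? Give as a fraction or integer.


MSE = (1/6) * ((2-10)^2=64 + (14-18)^2=16 + (1-12)^2=121 + (12-6)^2=36 + (14-5)^2=81 + (23-8)^2=225). Sum = 543. MSE = 181/2.

181/2


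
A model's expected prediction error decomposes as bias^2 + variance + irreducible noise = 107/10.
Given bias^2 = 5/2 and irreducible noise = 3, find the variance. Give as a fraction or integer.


Total error = bias^2 + variance + irreducible noise. So variance = 107/10 - 5/2 - 3 = 26/5.

26/5


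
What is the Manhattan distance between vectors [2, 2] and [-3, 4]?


d = sum of absolute differences: |2--3|=5 + |2-4|=2 = 7.

7


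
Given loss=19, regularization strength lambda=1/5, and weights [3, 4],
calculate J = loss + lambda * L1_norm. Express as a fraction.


L1 norm = sum(|w|) = 7. J = 19 + 1/5 * 7 = 102/5.

102/5


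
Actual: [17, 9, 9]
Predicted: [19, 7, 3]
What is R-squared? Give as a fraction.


Mean(y) = 35/3. SS_res = 44. SS_tot = 128/3. R^2 = 1 - 44/(128/3) = -1/32.

-1/32


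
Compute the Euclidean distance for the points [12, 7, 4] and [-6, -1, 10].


d = sqrt(sum of squared differences). (12--6)^2=324, (7--1)^2=64, (4-10)^2=36. Sum = 424.

sqrt(424)


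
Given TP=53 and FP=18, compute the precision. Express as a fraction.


Precision = TP / (TP + FP) = 53 / 71 = 53/71.

53/71


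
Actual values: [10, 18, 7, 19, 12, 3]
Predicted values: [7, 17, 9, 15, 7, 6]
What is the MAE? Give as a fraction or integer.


MAE = (1/6) * (|10-7|=3 + |18-17|=1 + |7-9|=2 + |19-15|=4 + |12-7|=5 + |3-6|=3). Sum = 18. MAE = 3.

3


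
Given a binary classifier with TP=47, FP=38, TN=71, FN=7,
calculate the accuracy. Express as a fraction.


Accuracy = (TP + TN) / (TP + TN + FP + FN) = (47 + 71) / 163 = 118/163.

118/163


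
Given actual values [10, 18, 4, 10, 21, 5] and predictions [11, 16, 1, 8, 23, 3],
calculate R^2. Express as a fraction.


Mean(y) = 34/3. SS_res = 26. SS_tot = 706/3. R^2 = 1 - 26/(706/3) = 314/353.

314/353


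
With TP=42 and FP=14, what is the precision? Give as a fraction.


Precision = TP / (TP + FP) = 42 / 56 = 3/4.

3/4


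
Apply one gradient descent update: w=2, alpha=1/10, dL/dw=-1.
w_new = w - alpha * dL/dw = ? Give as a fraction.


w_new = 2 - 1/10 * -1 = 2 - -1/10 = 21/10.

21/10


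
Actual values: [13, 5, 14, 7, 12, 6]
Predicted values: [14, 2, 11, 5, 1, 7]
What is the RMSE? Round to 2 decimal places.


MSE = 24.1667. RMSE = sqrt(24.1667) = 4.92.

4.92


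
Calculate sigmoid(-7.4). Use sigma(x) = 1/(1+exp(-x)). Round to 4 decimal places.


sigma(-7.4) = 1/(1+e^(7.4)) = 1/(1+1635.984430) = 1/1636.984430 = 0.0006.

0.0006


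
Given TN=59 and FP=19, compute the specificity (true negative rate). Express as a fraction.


Specificity = TN / (TN + FP) = 59 / 78 = 59/78.

59/78


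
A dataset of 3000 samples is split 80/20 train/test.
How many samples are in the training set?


Test set = 3000 * 20% = 600. Training set = 3000 - 600 = 2400.

2400


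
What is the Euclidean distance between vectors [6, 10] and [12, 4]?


d = sqrt(sum of squared differences). (6-12)^2=36, (10-4)^2=36. Sum = 72.

sqrt(72)


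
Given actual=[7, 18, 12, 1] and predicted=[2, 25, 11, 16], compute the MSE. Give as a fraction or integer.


MSE = (1/4) * ((7-2)^2=25 + (18-25)^2=49 + (12-11)^2=1 + (1-16)^2=225). Sum = 300. MSE = 75.

75


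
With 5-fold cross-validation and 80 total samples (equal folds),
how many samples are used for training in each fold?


Each validation fold has 80/5 = 16 samples. Training set = 80 - 16 = 64.

64


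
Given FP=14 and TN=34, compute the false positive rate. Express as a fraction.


FPR = FP / (FP + TN) = 14 / 48 = 7/24.

7/24


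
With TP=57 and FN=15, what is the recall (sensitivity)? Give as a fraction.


Recall = TP / (TP + FN) = 57 / 72 = 19/24.

19/24


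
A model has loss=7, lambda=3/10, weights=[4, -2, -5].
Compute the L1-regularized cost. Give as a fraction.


L1 norm = sum(|w|) = 11. J = 7 + 3/10 * 11 = 103/10.

103/10


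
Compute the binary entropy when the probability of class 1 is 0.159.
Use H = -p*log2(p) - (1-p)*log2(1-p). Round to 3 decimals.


H = -0.159*log2(0.159) - 0.841*log2(0.841) = 0.632.

0.632


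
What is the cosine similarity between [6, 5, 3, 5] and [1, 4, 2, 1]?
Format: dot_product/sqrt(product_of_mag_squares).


dot = 37. |a|^2 = 95, |b|^2 = 22. cos = 37/sqrt(2090).

37/sqrt(2090)


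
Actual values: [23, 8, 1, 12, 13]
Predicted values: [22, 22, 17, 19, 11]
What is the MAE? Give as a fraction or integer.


MAE = (1/5) * (|23-22|=1 + |8-22|=14 + |1-17|=16 + |12-19|=7 + |13-11|=2). Sum = 40. MAE = 8.

8


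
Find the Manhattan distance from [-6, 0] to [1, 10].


d = sum of absolute differences: |-6-1|=7 + |0-10|=10 = 17.

17


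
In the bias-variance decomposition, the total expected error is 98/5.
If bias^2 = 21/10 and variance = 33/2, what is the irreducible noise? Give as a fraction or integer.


Total error = bias^2 + variance + irreducible noise. So irreducible noise = 98/5 - 21/10 - 33/2 = 1.

1


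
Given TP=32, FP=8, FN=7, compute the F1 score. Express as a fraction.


Precision = 32/40 = 4/5. Recall = 32/39 = 32/39. F1 = 2*P*R/(P+R) = 64/79.

64/79


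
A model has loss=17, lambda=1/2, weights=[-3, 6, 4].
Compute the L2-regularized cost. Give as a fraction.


L2 sq norm = sum(w^2) = 61. J = 17 + 1/2 * 61 = 95/2.

95/2


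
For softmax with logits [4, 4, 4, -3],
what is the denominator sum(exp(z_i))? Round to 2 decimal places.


Denom = e^4=54.5982 + e^4=54.5982 + e^4=54.5982 + e^-3=0.0498. Sum = 163.8444, which rounds to 163.84.

163.84


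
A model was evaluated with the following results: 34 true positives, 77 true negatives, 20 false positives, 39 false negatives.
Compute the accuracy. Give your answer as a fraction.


Accuracy = (TP + TN) / (TP + TN + FP + FN) = (34 + 77) / 170 = 111/170.

111/170


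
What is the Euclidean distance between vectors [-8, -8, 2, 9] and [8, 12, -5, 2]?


d = sqrt(sum of squared differences). (-8-8)^2=256, (-8-12)^2=400, (2--5)^2=49, (9-2)^2=49. Sum = 754.

sqrt(754)


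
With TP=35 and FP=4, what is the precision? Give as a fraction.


Precision = TP / (TP + FP) = 35 / 39 = 35/39.

35/39


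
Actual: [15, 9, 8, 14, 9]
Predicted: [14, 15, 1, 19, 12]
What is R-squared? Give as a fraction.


Mean(y) = 11. SS_res = 120. SS_tot = 42. R^2 = 1 - 120/(42) = -13/7.

-13/7


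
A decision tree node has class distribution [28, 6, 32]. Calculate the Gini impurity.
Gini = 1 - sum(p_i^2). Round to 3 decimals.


Total = 66. Proportions: 28/66, 6/66, 32/66. sum(p_i^2) = 0.4233. Gini = 1 - 0.4233 = 0.5767, which rounds to 0.577.

0.577


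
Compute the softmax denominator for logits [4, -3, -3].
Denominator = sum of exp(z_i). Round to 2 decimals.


Denom = e^4=54.5982 + e^-3=0.0498 + e^-3=0.0498. Sum = 54.6978, which rounds to 54.70.

54.70


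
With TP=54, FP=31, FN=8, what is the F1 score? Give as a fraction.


Precision = 54/85 = 54/85. Recall = 54/62 = 27/31. F1 = 2*P*R/(P+R) = 36/49.

36/49


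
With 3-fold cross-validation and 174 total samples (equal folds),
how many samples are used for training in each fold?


Each validation fold has 174/3 = 58 samples. Training set = 174 - 58 = 116.

116


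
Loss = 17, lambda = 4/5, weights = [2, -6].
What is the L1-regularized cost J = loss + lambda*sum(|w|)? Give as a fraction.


L1 norm = sum(|w|) = 8. J = 17 + 4/5 * 8 = 117/5.

117/5


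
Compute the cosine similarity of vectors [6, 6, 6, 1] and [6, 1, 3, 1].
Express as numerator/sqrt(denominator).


dot = 61. |a|^2 = 109, |b|^2 = 47. cos = 61/sqrt(5123).

61/sqrt(5123)


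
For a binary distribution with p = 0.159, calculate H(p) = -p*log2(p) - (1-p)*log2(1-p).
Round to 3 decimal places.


H = -0.159*log2(0.159) - 0.841*log2(0.841) = 0.632.

0.632


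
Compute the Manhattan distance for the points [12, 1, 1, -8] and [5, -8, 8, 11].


d = sum of absolute differences: |12-5|=7 + |1--8|=9 + |1-8|=7 + |-8-11|=19 = 42.

42


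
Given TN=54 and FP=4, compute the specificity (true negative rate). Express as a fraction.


Specificity = TN / (TN + FP) = 54 / 58 = 27/29.

27/29


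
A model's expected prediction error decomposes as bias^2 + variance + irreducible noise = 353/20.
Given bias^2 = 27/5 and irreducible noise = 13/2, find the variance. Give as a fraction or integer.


Total error = bias^2 + variance + irreducible noise. So variance = 353/20 - 27/5 - 13/2 = 23/4.

23/4


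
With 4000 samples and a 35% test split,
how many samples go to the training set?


Test set = 4000 * 35% = 1400. Training set = 4000 - 1400 = 2600.

2600


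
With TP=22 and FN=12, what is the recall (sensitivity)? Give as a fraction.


Recall = TP / (TP + FN) = 22 / 34 = 11/17.

11/17


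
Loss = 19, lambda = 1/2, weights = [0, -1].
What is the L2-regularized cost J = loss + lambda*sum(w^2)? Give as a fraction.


L2 sq norm = sum(w^2) = 1. J = 19 + 1/2 * 1 = 39/2.

39/2


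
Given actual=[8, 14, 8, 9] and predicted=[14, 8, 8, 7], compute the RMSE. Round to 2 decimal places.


MSE = 19.0000. RMSE = sqrt(19.0000) = 4.36.

4.36


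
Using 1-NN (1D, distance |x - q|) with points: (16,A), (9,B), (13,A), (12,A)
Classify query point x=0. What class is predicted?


Distances: |16-0|=16, |9-0|=9, |13-0|=13, |12-0|=12. 1 nearest: (9,B). Counts: {'B': 1}. Majority class: B.

B


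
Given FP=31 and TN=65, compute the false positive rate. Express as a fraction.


FPR = FP / (FP + TN) = 31 / 96 = 31/96.

31/96


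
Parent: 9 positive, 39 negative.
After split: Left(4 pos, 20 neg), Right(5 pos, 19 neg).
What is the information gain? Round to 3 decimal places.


H(parent) = 0.6962. H(left) = 0.6500, H(right) = 0.7383. Weighted = (24/48)*0.6500 + (24/48)*0.7383 = 0.6942. IG = 0.6962 - 0.6942 = 0.0020, which rounds to 0.002.

0.002


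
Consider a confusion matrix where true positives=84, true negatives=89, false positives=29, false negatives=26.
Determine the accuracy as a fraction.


Accuracy = (TP + TN) / (TP + TN + FP + FN) = (84 + 89) / 228 = 173/228.

173/228


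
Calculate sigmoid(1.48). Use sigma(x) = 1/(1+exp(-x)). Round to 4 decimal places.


sigma(1.48) = 1/(1+e^(-1.48)) = 1/(1+0.227638) = 1/1.227638 = 0.8146.

0.8146


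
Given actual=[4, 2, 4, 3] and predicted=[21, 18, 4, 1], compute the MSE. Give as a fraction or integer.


MSE = (1/4) * ((4-21)^2=289 + (2-18)^2=256 + (4-4)^2=0 + (3-1)^2=4). Sum = 549. MSE = 549/4.

549/4


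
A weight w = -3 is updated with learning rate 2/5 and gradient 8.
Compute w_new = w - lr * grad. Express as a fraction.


w_new = -3 - 2/5 * 8 = -3 - 16/5 = -31/5.

-31/5


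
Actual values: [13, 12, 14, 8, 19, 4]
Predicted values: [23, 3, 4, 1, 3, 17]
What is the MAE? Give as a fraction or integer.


MAE = (1/6) * (|13-23|=10 + |12-3|=9 + |14-4|=10 + |8-1|=7 + |19-3|=16 + |4-17|=13). Sum = 65. MAE = 65/6.

65/6


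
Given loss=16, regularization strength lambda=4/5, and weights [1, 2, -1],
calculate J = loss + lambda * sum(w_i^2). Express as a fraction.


L2 sq norm = sum(w^2) = 6. J = 16 + 4/5 * 6 = 104/5.

104/5


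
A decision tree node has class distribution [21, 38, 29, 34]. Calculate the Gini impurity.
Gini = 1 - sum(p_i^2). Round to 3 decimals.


Total = 122. Proportions: 21/122, 38/122, 29/122, 34/122. sum(p_i^2) = 0.2608. Gini = 1 - 0.2608 = 0.7392, which rounds to 0.739.

0.739


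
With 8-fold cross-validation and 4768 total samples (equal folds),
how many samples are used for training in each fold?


Each validation fold has 4768/8 = 596 samples. Training set = 4768 - 596 = 4172.

4172


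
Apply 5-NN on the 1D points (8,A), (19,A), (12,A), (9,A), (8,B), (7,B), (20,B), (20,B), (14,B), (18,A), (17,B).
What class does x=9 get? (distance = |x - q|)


Distances: |8-9|=1, |19-9|=10, |12-9|=3, |9-9|=0, |8-9|=1, |7-9|=2, |20-9|=11, |20-9|=11, |14-9|=5, |18-9|=9, |17-9|=8. 5 nearest: (9,A), (8,A), (8,B), (7,B), (12,A). Counts: {'A': 3, 'B': 2}. Majority class: A.

A


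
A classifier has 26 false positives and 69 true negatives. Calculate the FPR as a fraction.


FPR = FP / (FP + TN) = 26 / 95 = 26/95.

26/95


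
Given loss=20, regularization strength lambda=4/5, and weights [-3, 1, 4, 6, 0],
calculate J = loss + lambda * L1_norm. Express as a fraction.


L1 norm = sum(|w|) = 14. J = 20 + 4/5 * 14 = 156/5.

156/5


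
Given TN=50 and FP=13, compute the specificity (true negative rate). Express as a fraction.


Specificity = TN / (TN + FP) = 50 / 63 = 50/63.

50/63


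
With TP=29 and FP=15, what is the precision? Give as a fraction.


Precision = TP / (TP + FP) = 29 / 44 = 29/44.

29/44


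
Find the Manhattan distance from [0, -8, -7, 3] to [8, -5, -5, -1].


d = sum of absolute differences: |0-8|=8 + |-8--5|=3 + |-7--5|=2 + |3--1|=4 = 17.

17


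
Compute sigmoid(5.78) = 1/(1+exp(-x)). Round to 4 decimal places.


sigma(5.78) = 1/(1+e^(-5.78)) = 1/(1+0.003089) = 1/1.003089 = 0.9969.

0.9969


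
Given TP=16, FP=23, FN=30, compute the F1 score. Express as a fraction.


Precision = 16/39 = 16/39. Recall = 16/46 = 8/23. F1 = 2*P*R/(P+R) = 32/85.

32/85


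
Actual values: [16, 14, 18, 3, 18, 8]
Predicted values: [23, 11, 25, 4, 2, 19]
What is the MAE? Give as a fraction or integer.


MAE = (1/6) * (|16-23|=7 + |14-11|=3 + |18-25|=7 + |3-4|=1 + |18-2|=16 + |8-19|=11). Sum = 45. MAE = 15/2.

15/2


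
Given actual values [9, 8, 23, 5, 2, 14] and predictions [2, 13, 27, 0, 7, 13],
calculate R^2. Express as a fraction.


Mean(y) = 61/6. SS_res = 141. SS_tot = 1673/6. R^2 = 1 - 141/(1673/6) = 827/1673.

827/1673


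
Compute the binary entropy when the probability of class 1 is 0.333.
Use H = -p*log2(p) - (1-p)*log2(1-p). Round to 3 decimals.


H = -0.333*log2(0.333) - 0.667*log2(0.667) = 0.918.

0.918


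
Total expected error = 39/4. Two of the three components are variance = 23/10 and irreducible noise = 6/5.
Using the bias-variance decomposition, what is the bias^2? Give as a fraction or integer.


Total error = bias^2 + variance + irreducible noise. So bias^2 = 39/4 - 23/10 - 6/5 = 25/4.

25/4


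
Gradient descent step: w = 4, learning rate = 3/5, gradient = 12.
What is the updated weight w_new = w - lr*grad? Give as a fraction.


w_new = 4 - 3/5 * 12 = 4 - 36/5 = -16/5.

-16/5


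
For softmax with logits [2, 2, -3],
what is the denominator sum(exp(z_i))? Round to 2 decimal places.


Denom = e^2=7.3891 + e^2=7.3891 + e^-3=0.0498. Sum = 14.8280, which rounds to 14.83.

14.83


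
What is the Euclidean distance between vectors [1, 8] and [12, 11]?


d = sqrt(sum of squared differences). (1-12)^2=121, (8-11)^2=9. Sum = 130.

sqrt(130)


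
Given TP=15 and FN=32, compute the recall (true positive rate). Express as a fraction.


Recall = TP / (TP + FN) = 15 / 47 = 15/47.

15/47


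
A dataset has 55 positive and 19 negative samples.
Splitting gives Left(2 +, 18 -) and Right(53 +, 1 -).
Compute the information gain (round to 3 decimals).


H(parent) = 0.8218. H(left) = 0.4690, H(right) = 0.1330. Weighted = (20/74)*0.4690 + (54/74)*0.1330 = 0.2238. IG = 0.8218 - 0.2238 = 0.5980, which rounds to 0.598.

0.598


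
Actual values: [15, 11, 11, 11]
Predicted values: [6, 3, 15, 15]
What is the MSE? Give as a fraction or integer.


MSE = (1/4) * ((15-6)^2=81 + (11-3)^2=64 + (11-15)^2=16 + (11-15)^2=16). Sum = 177. MSE = 177/4.

177/4


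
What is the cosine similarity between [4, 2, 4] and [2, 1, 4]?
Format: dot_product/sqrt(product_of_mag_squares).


dot = 26. |a|^2 = 36, |b|^2 = 21. cos = 26/sqrt(756).

26/sqrt(756)


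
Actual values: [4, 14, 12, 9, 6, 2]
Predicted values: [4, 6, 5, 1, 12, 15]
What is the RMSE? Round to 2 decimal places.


MSE = 63.6667. RMSE = sqrt(63.6667) = 7.98.

7.98


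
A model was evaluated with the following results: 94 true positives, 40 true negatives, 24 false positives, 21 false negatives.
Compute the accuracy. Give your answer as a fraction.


Accuracy = (TP + TN) / (TP + TN + FP + FN) = (94 + 40) / 179 = 134/179.

134/179


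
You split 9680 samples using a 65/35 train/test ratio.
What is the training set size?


Test set = 9680 * 35% = 3388. Training set = 9680 - 3388 = 6292.

6292


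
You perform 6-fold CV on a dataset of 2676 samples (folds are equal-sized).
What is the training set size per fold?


Each validation fold has 2676/6 = 446 samples. Training set = 2676 - 446 = 2230.

2230


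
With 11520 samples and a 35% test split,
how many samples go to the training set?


Test set = 11520 * 35% = 4032. Training set = 11520 - 4032 = 7488.

7488


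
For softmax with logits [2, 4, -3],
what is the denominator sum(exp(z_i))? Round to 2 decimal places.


Denom = e^2=7.3891 + e^4=54.5982 + e^-3=0.0498. Sum = 62.0371, which rounds to 62.04.

62.04


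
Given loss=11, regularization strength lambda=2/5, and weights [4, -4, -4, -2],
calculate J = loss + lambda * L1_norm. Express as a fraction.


L1 norm = sum(|w|) = 14. J = 11 + 2/5 * 14 = 83/5.

83/5


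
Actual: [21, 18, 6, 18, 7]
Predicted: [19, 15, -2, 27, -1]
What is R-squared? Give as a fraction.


Mean(y) = 14. SS_res = 222. SS_tot = 194. R^2 = 1 - 222/(194) = -14/97.

-14/97


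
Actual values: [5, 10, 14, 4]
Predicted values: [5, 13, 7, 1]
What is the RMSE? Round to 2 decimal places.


MSE = 16.7500. RMSE = sqrt(16.7500) = 4.09.

4.09


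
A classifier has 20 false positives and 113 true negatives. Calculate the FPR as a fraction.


FPR = FP / (FP + TN) = 20 / 133 = 20/133.

20/133


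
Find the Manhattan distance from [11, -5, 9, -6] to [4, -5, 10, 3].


d = sum of absolute differences: |11-4|=7 + |-5--5|=0 + |9-10|=1 + |-6-3|=9 = 17.

17
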